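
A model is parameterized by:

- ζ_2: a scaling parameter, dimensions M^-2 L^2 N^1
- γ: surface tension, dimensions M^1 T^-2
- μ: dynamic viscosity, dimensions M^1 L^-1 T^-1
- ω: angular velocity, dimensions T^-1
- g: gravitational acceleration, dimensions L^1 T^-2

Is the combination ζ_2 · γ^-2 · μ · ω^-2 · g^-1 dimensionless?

no

Sum the exponent of each base dimension across the product:
  M: [ζ_2]_M − 2·[γ]_M + [μ]_M − 2·[ω]_M − [g]_M = (-2) − 2·(1) + (1) − 2·(0) − (0) = -3
  L: [ζ_2]_L − 2·[γ]_L + [μ]_L − 2·[ω]_L − [g]_L = (2) − 2·(0) + (-1) − 2·(0) − (1) = 0
  T: [ζ_2]_T − 2·[γ]_T + [μ]_T − 2·[ω]_T − [g]_T = (0) − 2·(-2) + (-1) − 2·(-1) − (-2) = 7
  N: [ζ_2]_N − 2·[γ]_N + [μ]_N − 2·[ω]_N − [g]_N = (1) − 2·(0) + (0) − 2·(0) − (0) = 1
Net dimensions [M⁻³ T⁷ N] ≠ [1] — not dimensionless.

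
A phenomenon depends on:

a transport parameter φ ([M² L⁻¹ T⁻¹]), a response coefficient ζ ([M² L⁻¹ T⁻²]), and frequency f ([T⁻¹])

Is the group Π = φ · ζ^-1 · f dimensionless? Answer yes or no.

Sum the exponent of each base dimension across the product:
  M: [φ]_M − [ζ]_M + [f]_M = (2) − (2) + (0) = 0
  L: [φ]_L − [ζ]_L + [f]_L = (-1) − (-1) + (0) = 0
  T: [φ]_T − [ζ]_T + [f]_T = (-1) − (-2) + (-1) = 0
All base exponents vanish — dimensionless.

yes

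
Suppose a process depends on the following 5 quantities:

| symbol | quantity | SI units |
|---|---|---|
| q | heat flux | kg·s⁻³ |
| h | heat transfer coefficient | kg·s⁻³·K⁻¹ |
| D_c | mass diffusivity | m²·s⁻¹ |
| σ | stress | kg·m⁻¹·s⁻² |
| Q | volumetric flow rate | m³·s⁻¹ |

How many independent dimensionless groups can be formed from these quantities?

1

There are 5 variables and 4 base dimensions (M, L, T, Θ).
The dimension matrix has rank 4.
Independent dimensionless groups: 5 − 4 = 1.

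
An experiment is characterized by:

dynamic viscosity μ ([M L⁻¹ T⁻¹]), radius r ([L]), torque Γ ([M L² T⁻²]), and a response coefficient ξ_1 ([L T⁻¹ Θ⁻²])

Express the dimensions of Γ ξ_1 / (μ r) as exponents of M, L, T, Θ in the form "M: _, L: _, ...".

Collect each base-dimension exponent across the product:
  M: −(1) − (0) + (1) + (0) = 0
  L: −(-1) − (1) + (2) + (1) = 3
  T: −(-1) − (0) + (-2) + (-1) = -2
  Θ: −(0) − (0) + (0) + (-2) = -2
So the dimensions are [L³ T⁻² Θ⁻²].

M: 0, L: 3, T: -2, Θ: -2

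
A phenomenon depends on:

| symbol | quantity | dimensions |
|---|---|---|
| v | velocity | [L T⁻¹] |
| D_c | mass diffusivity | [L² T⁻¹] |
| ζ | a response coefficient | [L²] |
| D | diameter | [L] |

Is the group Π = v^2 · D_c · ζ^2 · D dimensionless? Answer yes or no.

no

Sum the exponent of each base dimension across the product:
  L: 2·[v]_L + [D_c]_L + 2·[ζ]_L + [D]_L = 2·(1) + (2) + 2·(2) + (1) = 9
  T: 2·[v]_T + [D_c]_T + 2·[ζ]_T + [D]_T = 2·(-1) + (-1) + 2·(0) + (0) = -3
Net dimensions [L⁹ T⁻³] ≠ [1] — not dimensionless.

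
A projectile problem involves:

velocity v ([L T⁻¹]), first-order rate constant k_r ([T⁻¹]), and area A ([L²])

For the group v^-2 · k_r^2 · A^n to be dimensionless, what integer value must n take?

Balance the L exponent: (2)·n from A, plus −2·(1) + 2·(0) = -2 from the rest, must sum to zero.
2n − 2 = 0, so n = 1.

1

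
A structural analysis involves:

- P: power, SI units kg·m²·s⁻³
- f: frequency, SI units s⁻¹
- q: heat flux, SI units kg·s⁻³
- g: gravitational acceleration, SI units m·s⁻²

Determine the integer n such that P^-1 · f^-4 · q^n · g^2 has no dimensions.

Balance the M exponent: (1)·n from q, plus −(1) − 4·(0) + 2·(0) = -1 from the rest, must sum to zero.
n − 1 = 0, so n = 1.

1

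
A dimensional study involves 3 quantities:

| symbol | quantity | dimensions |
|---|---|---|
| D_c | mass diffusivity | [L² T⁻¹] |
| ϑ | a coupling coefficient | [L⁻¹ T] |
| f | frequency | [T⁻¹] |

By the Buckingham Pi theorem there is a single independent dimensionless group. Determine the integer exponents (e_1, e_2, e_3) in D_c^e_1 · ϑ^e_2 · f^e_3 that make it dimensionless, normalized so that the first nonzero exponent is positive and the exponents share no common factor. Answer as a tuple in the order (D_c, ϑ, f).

(1, 2, 1)

L: e_1·(2) + e_2·(-1) + e_3·(0) = 0
T: e_1·(-1) + e_2·(1) + e_3·(-1) = 0
Solving this homogeneous linear system for the smallest-integer solution (first nonzero entry positive) gives (1, 2, 1).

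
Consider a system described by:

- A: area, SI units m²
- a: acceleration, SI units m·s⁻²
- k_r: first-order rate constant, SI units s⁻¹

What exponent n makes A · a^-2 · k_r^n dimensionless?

Balance the T exponent: (-1)·n from k_r, plus (0) − 2·(-2) = 4 from the rest, must sum to zero.
−n + 4 = 0, so n = 4.

4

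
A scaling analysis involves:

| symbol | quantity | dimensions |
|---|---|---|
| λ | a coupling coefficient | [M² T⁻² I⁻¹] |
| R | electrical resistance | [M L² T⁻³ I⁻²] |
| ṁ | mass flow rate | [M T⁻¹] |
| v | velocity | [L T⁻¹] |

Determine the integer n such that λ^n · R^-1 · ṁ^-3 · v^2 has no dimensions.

2

Balance the M exponent: (2)·n from λ, plus −(1) − 3·(1) + 2·(0) = -4 from the rest, must sum to zero.
2n − 4 = 0, so n = 2.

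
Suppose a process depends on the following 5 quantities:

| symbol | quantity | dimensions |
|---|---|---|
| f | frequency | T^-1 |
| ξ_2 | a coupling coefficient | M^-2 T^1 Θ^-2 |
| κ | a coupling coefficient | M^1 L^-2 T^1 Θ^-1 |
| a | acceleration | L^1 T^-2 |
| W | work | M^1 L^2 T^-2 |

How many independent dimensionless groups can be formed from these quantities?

There are 5 variables and 4 base dimensions (M, L, T, Θ).
The dimension matrix has rank 4.
Independent dimensionless groups: 5 − 4 = 1.

1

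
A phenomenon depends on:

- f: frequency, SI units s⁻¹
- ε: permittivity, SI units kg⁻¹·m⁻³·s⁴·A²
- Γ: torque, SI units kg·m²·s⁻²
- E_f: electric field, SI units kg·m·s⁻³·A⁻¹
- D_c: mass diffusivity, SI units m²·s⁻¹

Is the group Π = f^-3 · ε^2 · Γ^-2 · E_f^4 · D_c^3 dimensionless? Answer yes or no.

yes

Sum the exponent of each base dimension across the product:
  M: −3·[f]_M + 2·[ε]_M − 2·[Γ]_M + 4·[E_f]_M + 3·[D_c]_M = −3·(0) + 2·(-1) − 2·(1) + 4·(1) + 3·(0) = 0
  L: −3·[f]_L + 2·[ε]_L − 2·[Γ]_L + 4·[E_f]_L + 3·[D_c]_L = −3·(0) + 2·(-3) − 2·(2) + 4·(1) + 3·(2) = 0
  T: −3·[f]_T + 2·[ε]_T − 2·[Γ]_T + 4·[E_f]_T + 3·[D_c]_T = −3·(-1) + 2·(4) − 2·(-2) + 4·(-3) + 3·(-1) = 0
  I: −3·[f]_I + 2·[ε]_I − 2·[Γ]_I + 4·[E_f]_I + 3·[D_c]_I = −3·(0) + 2·(2) − 2·(0) + 4·(-1) + 3·(0) = 0
All base exponents vanish — dimensionless.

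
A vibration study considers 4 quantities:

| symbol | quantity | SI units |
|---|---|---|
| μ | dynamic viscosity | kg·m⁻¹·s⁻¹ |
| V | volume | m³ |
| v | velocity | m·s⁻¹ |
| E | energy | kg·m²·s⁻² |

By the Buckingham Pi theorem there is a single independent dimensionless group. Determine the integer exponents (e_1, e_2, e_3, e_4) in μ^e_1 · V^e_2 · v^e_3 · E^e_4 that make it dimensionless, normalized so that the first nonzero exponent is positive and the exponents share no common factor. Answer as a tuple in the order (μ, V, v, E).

(3, 2, 3, -3)

M: e_1·(1) + e_2·(0) + e_3·(0) + e_4·(1) = 0
L: e_1·(-1) + e_2·(3) + e_3·(1) + e_4·(2) = 0
T: e_1·(-1) + e_2·(0) + e_3·(-1) + e_4·(-2) = 0
Solving this homogeneous linear system for the smallest-integer solution (first nonzero entry positive) gives (3, 2, 3, -3).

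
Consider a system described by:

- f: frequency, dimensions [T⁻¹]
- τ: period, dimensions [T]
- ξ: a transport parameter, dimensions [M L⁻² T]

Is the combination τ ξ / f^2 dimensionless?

no

Sum the exponent of each base dimension across the product:
  M: −2·[f]_M + [τ]_M + [ξ]_M = −2·(0) + (0) + (1) = 1
  L: −2·[f]_L + [τ]_L + [ξ]_L = −2·(0) + (0) + (-2) = -2
  T: −2·[f]_T + [τ]_T + [ξ]_T = −2·(-1) + (1) + (1) = 4
Net dimensions [M L⁻² T⁴] ≠ [1] — not dimensionless.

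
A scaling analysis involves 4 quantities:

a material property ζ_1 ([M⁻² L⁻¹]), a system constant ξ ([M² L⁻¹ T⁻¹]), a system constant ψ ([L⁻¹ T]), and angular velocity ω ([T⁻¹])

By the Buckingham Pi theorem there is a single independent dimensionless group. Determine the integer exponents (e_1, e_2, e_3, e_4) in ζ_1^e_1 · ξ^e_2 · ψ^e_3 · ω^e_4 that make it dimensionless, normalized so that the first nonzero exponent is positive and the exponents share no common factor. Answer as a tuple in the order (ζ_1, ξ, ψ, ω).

(1, 1, -2, -3)

M: e_1·(-2) + e_2·(2) + e_3·(0) + e_4·(0) = 0
L: e_1·(-1) + e_2·(-1) + e_3·(-1) + e_4·(0) = 0
T: e_1·(0) + e_2·(-1) + e_3·(1) + e_4·(-1) = 0
Solving this homogeneous linear system for the smallest-integer solution (first nonzero entry positive) gives (1, 1, -2, -3).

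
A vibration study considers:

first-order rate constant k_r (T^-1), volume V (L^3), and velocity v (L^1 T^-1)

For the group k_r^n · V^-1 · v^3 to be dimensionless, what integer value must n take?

-3

Balance the T exponent: (-1)·n from k_r, plus −(0) + 3·(-1) = -3 from the rest, must sum to zero.
−n − 3 = 0, so n = -3.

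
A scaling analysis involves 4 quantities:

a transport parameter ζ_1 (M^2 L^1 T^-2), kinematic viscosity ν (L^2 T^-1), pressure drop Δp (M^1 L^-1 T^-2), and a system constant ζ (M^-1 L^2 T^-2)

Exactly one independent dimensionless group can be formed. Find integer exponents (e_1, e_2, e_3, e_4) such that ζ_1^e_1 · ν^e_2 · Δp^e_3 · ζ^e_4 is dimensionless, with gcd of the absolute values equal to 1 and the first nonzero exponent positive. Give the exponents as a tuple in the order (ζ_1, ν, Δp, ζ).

(1, -2, -1, 1)

M: e_1·(2) + e_2·(0) + e_3·(1) + e_4·(-1) = 0
L: e_1·(1) + e_2·(2) + e_3·(-1) + e_4·(2) = 0
T: e_1·(-2) + e_2·(-1) + e_3·(-2) + e_4·(-2) = 0
Solving this homogeneous linear system for the smallest-integer solution (first nonzero entry positive) gives (1, -2, -1, 1).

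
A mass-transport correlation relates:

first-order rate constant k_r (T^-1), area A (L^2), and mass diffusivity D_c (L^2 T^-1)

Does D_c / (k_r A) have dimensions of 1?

Sum the exponent of each base dimension across the product:
  L: −[k_r]_L − [A]_L + [D_c]_L = −(0) − (2) + (2) = 0
  T: −[k_r]_T − [A]_T + [D_c]_T = −(-1) − (0) + (-1) = 0
All base exponents vanish — dimensionless.

yes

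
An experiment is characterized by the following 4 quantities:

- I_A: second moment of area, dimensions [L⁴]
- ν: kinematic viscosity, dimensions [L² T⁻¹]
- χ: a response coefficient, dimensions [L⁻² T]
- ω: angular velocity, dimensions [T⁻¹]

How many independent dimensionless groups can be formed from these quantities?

2

There are 4 variables and 2 base dimensions (L, T).
The dimension matrix has rank 2.
Independent dimensionless groups: 4 − 2 = 2.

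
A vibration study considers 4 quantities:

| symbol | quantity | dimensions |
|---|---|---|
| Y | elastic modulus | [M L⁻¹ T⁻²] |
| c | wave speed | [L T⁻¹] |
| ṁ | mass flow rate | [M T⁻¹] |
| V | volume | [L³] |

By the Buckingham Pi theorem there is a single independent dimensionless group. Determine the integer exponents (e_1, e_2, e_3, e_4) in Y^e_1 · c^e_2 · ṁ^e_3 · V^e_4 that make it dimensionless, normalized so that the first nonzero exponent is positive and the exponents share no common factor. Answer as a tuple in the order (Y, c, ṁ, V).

(3, -3, -3, 2)

M: e_1·(1) + e_2·(0) + e_3·(1) + e_4·(0) = 0
L: e_1·(-1) + e_2·(1) + e_3·(0) + e_4·(3) = 0
T: e_1·(-2) + e_2·(-1) + e_3·(-1) + e_4·(0) = 0
Solving this homogeneous linear system for the smallest-integer solution (first nonzero entry positive) gives (3, -3, -3, 2).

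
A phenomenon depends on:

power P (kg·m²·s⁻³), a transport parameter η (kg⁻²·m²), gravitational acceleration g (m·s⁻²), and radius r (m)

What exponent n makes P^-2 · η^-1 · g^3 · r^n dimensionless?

Balance the L exponent: (1)·n from r, plus −2·(2) − (2) + 3·(1) = -3 from the rest, must sum to zero.
n − 3 = 0, so n = 3.

3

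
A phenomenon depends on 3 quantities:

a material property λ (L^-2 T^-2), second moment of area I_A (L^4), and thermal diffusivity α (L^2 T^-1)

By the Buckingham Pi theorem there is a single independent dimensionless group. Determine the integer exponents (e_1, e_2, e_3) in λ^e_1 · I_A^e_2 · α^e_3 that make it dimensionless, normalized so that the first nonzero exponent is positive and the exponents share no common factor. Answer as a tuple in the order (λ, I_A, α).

(2, 3, -4)

L: e_1·(-2) + e_2·(4) + e_3·(2) = 0
T: e_1·(-2) + e_2·(0) + e_3·(-1) = 0
Solving this homogeneous linear system for the smallest-integer solution (first nonzero entry positive) gives (2, 3, -4).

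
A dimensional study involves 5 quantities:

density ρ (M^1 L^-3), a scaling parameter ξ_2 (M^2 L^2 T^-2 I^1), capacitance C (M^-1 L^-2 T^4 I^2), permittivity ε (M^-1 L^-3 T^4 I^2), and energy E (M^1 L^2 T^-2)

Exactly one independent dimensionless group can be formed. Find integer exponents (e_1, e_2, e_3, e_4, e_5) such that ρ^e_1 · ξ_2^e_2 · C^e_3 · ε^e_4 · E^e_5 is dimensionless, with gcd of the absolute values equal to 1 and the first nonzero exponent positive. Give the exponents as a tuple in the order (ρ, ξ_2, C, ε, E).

M: e_1·(1) + e_2·(2) + e_3·(-1) + e_4·(-1) + e_5·(1) = 0
L: e_1·(-3) + e_2·(2) + e_3·(-2) + e_4·(-3) + e_5·(2) = 0
T: e_1·(0) + e_2·(-2) + e_3·(4) + e_4·(4) + e_5·(-2) = 0
I: e_1·(0) + e_2·(1) + e_3·(2) + e_4·(2) + e_5·(0) = 0
Solving this homogeneous linear system for the smallest-integer solution (first nonzero entry positive) gives (1, -2, 2, -1, 4).

(1, -2, 2, -1, 4)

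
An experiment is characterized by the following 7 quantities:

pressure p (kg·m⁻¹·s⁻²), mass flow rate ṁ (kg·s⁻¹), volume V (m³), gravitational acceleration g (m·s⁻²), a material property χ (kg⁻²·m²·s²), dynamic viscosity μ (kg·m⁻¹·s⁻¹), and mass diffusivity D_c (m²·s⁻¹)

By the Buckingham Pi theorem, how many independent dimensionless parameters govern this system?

There are 7 variables and 3 base dimensions (M, L, T).
The dimension matrix has rank 3.
Independent dimensionless groups: 7 − 3 = 4.

4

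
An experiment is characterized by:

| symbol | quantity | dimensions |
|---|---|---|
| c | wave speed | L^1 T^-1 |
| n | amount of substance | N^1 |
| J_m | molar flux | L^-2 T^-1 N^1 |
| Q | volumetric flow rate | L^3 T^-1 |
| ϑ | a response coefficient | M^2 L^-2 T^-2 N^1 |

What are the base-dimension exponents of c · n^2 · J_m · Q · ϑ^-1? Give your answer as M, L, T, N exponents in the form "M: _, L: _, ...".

M: -2, L: 4, T: -1, N: 2

Collect each base-dimension exponent across the product:
  M: (0) + 2·(0) + (0) + (0) − (2) = -2
  L: (1) + 2·(0) + (-2) + (3) − (-2) = 4
  T: (-1) + 2·(0) + (-1) + (-1) − (-2) = -1
  N: (0) + 2·(1) + (1) + (0) − (1) = 2
So the dimensions are [M⁻² L⁴ T⁻¹ N²].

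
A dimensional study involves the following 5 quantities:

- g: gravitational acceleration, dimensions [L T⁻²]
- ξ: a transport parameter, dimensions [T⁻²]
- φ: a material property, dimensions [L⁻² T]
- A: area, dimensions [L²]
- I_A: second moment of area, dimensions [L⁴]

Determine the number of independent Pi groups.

3

There are 5 variables and 2 base dimensions (L, T).
The dimension matrix has rank 2.
Independent dimensionless groups: 5 − 2 = 3.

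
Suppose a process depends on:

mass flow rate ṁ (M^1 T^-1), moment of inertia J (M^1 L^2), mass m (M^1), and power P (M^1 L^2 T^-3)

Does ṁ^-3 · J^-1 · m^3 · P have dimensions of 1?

Sum the exponent of each base dimension across the product:
  M: −3·[ṁ]_M − [J]_M + 3·[m]_M + [P]_M = −3·(1) − (1) + 3·(1) + (1) = 0
  L: −3·[ṁ]_L − [J]_L + 3·[m]_L + [P]_L = −3·(0) − (2) + 3·(0) + (2) = 0
  T: −3·[ṁ]_T − [J]_T + 3·[m]_T + [P]_T = −3·(-1) − (0) + 3·(0) + (-3) = 0
All base exponents vanish — dimensionless.

yes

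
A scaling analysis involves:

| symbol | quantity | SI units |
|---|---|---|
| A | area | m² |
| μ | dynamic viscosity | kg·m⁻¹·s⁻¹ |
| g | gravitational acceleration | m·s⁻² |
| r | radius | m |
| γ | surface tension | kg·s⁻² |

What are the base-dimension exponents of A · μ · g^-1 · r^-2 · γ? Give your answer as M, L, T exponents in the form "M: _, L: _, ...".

M: 2, L: -2, T: -1

Collect each base-dimension exponent across the product:
  M: (0) + (1) − (0) − 2·(0) + (1) = 2
  L: (2) + (-1) − (1) − 2·(1) + (0) = -2
  T: (0) + (-1) − (-2) − 2·(0) + (-2) = -1
So the dimensions are [M² L⁻² T⁻¹].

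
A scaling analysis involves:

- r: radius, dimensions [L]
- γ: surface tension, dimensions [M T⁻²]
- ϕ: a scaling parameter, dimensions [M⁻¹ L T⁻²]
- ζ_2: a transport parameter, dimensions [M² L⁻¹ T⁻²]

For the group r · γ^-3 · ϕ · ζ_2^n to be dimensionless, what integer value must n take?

2

Balance the M exponent: (2)·n from ζ_2, plus (0) − 3·(1) + (-1) = -4 from the rest, must sum to zero.
2n − 4 = 0, so n = 2.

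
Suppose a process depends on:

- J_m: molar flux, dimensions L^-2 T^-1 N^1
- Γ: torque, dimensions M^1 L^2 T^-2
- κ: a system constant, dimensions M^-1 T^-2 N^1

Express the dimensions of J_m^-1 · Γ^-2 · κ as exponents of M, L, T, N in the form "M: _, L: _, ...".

M: -3, L: -2, T: 3, N: 0

Collect each base-dimension exponent across the product:
  M: −(0) − 2·(1) + (-1) = -3
  L: −(-2) − 2·(2) + (0) = -2
  T: −(-1) − 2·(-2) + (-2) = 3
  N: −(1) − 2·(0) + (1) = 0
So the dimensions are [M⁻³ L⁻² T³].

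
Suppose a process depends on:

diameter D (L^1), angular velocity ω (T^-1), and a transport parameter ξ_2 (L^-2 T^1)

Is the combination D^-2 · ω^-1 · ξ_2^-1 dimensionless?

Sum the exponent of each base dimension across the product:
  L: −2·[D]_L − [ω]_L − [ξ_2]_L = −2·(1) − (0) − (-2) = 0
  T: −2·[D]_T − [ω]_T − [ξ_2]_T = −2·(0) − (-1) − (1) = 0
All base exponents vanish — dimensionless.

yes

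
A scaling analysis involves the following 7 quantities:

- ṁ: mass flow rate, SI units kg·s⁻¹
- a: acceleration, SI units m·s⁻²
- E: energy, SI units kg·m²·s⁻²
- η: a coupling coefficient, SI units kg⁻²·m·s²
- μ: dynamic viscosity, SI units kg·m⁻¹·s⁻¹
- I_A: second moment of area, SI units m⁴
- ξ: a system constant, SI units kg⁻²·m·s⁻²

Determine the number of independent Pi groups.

4

There are 7 variables and 3 base dimensions (M, L, T).
The dimension matrix has rank 3.
Independent dimensionless groups: 7 − 3 = 4.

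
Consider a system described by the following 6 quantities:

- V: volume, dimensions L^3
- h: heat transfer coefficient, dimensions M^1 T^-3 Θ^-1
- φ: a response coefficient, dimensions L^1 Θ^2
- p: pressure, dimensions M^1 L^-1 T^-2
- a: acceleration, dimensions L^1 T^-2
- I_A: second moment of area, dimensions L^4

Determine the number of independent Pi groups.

There are 6 variables and 4 base dimensions (M, L, T, Θ).
The dimension matrix has rank 4.
Independent dimensionless groups: 6 − 4 = 2.

2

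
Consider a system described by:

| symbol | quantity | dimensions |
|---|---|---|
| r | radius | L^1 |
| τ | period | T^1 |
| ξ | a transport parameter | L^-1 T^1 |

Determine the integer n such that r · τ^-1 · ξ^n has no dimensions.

Balance the L exponent: (-1)·n from ξ, plus (1) − (0) = 1 from the rest, must sum to zero.
−n + 1 = 0, so n = 1.

1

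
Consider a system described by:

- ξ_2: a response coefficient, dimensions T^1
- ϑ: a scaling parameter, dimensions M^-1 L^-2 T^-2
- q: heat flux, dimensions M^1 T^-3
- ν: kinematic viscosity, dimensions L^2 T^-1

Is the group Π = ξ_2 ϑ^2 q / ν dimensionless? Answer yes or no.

Sum the exponent of each base dimension across the product:
  M: [ξ_2]_M + 2·[ϑ]_M + [q]_M − [ν]_M = (0) + 2·(-1) + (1) − (0) = -1
  L: [ξ_2]_L + 2·[ϑ]_L + [q]_L − [ν]_L = (0) + 2·(-2) + (0) − (2) = -6
  T: [ξ_2]_T + 2·[ϑ]_T + [q]_T − [ν]_T = (1) + 2·(-2) + (-3) − (-1) = -5
Net dimensions [M⁻¹ L⁻⁶ T⁻⁵] ≠ [1] — not dimensionless.

no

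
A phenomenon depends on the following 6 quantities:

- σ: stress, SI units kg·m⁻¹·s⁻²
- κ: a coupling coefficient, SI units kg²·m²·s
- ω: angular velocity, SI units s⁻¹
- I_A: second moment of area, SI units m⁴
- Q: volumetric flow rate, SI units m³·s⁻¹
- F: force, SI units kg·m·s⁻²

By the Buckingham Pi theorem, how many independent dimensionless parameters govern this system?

There are 6 variables and 3 base dimensions (M, L, T).
The dimension matrix has rank 3.
Independent dimensionless groups: 6 − 3 = 3.

3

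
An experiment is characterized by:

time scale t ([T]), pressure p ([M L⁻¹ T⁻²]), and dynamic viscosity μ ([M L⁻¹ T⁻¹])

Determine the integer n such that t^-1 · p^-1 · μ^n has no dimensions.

Balance the M exponent: (1)·n from μ, plus −(0) − (1) = -1 from the rest, must sum to zero.
n − 1 = 0, so n = 1.

1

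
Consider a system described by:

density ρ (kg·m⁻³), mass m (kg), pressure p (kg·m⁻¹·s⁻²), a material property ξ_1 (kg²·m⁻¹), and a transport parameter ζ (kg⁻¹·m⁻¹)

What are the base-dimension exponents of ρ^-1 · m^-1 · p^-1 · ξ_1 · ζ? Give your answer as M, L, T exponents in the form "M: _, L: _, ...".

M: -2, L: 2, T: 2

Collect each base-dimension exponent across the product:
  M: −(1) − (1) − (1) + (2) + (-1) = -2
  L: −(-3) − (0) − (-1) + (-1) + (-1) = 2
  T: −(0) − (0) − (-2) + (0) + (0) = 2
So the dimensions are [M⁻² L² T²].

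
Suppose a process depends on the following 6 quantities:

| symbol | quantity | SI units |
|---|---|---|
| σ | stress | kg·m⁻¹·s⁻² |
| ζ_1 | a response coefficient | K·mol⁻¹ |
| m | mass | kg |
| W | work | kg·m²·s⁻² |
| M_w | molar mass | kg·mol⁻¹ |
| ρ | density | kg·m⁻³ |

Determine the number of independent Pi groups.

There are 6 variables and 5 base dimensions (M, L, T, Θ, N).
The dimension matrix has rank 5.
Independent dimensionless groups: 6 − 5 = 1.

1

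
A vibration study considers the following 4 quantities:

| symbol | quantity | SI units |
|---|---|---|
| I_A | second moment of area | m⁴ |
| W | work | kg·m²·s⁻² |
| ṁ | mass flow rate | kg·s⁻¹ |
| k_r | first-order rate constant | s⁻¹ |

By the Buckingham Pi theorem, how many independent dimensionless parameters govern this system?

1

There are 4 variables and 3 base dimensions (M, L, T).
The dimension matrix has rank 3.
Independent dimensionless groups: 4 − 3 = 1.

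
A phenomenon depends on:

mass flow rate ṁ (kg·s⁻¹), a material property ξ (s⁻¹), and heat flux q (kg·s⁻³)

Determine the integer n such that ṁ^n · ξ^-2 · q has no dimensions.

-1

Balance the M exponent: (1)·n from ṁ, plus −2·(0) + (1) = 1 from the rest, must sum to zero.
n + 1 = 0, so n = -1.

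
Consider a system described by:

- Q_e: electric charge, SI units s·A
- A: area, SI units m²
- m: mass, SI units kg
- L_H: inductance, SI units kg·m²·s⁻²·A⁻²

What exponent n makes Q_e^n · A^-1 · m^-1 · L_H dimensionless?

2

Balance the T exponent: (1)·n from Q_e, plus −(0) − (0) + (-2) = -2 from the rest, must sum to zero.
n − 2 = 0, so n = 2.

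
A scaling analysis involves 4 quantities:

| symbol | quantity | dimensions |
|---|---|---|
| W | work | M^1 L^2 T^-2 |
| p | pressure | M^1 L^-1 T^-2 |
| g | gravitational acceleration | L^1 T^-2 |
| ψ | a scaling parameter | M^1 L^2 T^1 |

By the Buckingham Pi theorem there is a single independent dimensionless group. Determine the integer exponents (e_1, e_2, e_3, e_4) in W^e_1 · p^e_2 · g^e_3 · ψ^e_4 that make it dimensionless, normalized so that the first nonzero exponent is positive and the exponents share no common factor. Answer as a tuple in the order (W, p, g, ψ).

(3, -1, -3, -2)

M: e_1·(1) + e_2·(1) + e_3·(0) + e_4·(1) = 0
L: e_1·(2) + e_2·(-1) + e_3·(1) + e_4·(2) = 0
T: e_1·(-2) + e_2·(-2) + e_3·(-2) + e_4·(1) = 0
Solving this homogeneous linear system for the smallest-integer solution (first nonzero entry positive) gives (3, -1, -3, -2).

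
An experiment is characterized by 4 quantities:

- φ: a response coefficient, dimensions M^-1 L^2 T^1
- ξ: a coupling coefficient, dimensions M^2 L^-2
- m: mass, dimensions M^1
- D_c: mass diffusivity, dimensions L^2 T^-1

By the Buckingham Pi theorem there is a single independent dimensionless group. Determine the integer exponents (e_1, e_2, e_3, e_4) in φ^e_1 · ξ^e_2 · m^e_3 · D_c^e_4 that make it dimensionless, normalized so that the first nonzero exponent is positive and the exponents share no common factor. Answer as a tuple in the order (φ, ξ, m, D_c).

(1, 2, -3, 1)

M: e_1·(-1) + e_2·(2) + e_3·(1) + e_4·(0) = 0
L: e_1·(2) + e_2·(-2) + e_3·(0) + e_4·(2) = 0
T: e_1·(1) + e_2·(0) + e_3·(0) + e_4·(-1) = 0
Solving this homogeneous linear system for the smallest-integer solution (first nonzero entry positive) gives (1, 2, -3, 1).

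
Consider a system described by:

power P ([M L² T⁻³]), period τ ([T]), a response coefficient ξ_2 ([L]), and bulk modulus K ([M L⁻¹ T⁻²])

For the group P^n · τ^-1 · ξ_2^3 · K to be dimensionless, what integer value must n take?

-1

Balance the M exponent: (1)·n from P, plus −(0) + 3·(0) + (1) = 1 from the rest, must sum to zero.
n + 1 = 0, so n = -1.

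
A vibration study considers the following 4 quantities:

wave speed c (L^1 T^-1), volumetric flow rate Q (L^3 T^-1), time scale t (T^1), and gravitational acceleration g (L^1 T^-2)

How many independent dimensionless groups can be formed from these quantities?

There are 4 variables and 2 base dimensions (L, T).
The dimension matrix has rank 2.
Independent dimensionless groups: 4 − 2 = 2.

2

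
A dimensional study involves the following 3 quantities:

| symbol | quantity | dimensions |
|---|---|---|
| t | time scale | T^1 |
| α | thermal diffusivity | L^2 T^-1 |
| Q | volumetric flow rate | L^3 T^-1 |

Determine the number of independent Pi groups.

1

There are 3 variables and 2 base dimensions (L, T).
The dimension matrix has rank 2.
Independent dimensionless groups: 3 − 2 = 1.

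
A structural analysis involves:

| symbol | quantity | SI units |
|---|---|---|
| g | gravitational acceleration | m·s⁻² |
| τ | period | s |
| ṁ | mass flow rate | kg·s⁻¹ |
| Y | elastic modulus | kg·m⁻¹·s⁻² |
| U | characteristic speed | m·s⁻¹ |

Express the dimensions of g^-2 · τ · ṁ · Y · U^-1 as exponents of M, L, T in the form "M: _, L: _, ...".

Collect each base-dimension exponent across the product:
  M: −2·(0) + (0) + (1) + (1) − (0) = 2
  L: −2·(1) + (0) + (0) + (-1) − (1) = -4
  T: −2·(-2) + (1) + (-1) + (-2) − (-1) = 3
So the dimensions are [M² L⁻⁴ T³].

M: 2, L: -4, T: 3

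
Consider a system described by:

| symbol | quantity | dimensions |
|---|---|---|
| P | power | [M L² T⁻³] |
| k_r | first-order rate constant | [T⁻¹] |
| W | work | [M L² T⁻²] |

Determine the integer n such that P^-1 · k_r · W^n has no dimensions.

Balance the M exponent: (1)·n from W, plus −(1) + (0) = -1 from the rest, must sum to zero.
n − 1 = 0, so n = 1.

1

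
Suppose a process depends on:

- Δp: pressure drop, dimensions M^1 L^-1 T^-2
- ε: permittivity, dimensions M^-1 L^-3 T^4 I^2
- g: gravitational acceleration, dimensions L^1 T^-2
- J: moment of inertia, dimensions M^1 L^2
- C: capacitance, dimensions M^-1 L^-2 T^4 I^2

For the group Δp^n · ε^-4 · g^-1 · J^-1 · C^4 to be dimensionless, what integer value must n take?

Balance the M exponent: (1)·n from Δp, plus −4·(-1) − (0) − (1) + 4·(-1) = -1 from the rest, must sum to zero.
n − 1 = 0, so n = 1.

1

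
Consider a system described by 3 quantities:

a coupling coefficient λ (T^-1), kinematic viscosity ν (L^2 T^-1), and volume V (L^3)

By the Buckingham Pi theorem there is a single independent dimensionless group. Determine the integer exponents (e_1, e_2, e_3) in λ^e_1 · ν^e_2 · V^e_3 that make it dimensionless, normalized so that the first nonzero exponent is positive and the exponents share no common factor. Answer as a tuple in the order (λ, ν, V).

L: e_1·(0) + e_2·(2) + e_3·(3) = 0
T: e_1·(-1) + e_2·(-1) + e_3·(0) = 0
Solving this homogeneous linear system for the smallest-integer solution (first nonzero entry positive) gives (3, -3, 2).

(3, -3, 2)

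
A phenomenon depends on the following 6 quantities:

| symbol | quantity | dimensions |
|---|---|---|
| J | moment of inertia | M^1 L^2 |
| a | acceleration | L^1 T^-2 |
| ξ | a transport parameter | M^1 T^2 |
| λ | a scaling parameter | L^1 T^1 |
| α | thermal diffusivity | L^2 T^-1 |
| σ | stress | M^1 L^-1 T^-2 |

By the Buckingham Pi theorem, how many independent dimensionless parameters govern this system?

There are 6 variables and 3 base dimensions (M, L, T).
The dimension matrix has rank 3.
Independent dimensionless groups: 6 − 3 = 3.

3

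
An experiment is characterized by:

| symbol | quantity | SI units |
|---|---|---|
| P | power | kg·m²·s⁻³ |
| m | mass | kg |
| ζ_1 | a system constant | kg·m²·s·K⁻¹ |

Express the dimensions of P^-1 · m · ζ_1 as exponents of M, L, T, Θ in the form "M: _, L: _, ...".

Collect each base-dimension exponent across the product:
  M: −(1) + (1) + (1) = 1
  L: −(2) + (0) + (2) = 0
  T: −(-3) + (0) + (1) = 4
  Θ: −(0) + (0) + (-1) = -1
So the dimensions are [M T⁴ Θ⁻¹].

M: 1, L: 0, T: 4, Θ: -1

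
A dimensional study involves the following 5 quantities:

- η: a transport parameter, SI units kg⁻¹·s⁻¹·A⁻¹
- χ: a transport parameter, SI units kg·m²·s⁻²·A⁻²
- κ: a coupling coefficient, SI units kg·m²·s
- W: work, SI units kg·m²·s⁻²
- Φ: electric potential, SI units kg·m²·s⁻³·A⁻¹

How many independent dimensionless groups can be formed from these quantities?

1

There are 5 variables and 4 base dimensions (M, L, T, I).
The dimension matrix has rank 4.
Independent dimensionless groups: 5 − 4 = 1.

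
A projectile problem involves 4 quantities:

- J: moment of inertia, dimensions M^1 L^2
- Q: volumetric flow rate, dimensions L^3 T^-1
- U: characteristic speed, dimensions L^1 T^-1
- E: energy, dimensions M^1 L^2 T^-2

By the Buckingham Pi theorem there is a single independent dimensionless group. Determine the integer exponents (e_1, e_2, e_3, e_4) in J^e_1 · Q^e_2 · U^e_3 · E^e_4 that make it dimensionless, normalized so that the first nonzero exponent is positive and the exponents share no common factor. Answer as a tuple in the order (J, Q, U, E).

(1, -1, 3, -1)

M: e_1·(1) + e_2·(0) + e_3·(0) + e_4·(1) = 0
L: e_1·(2) + e_2·(3) + e_3·(1) + e_4·(2) = 0
T: e_1·(0) + e_2·(-1) + e_3·(-1) + e_4·(-2) = 0
Solving this homogeneous linear system for the smallest-integer solution (first nonzero entry positive) gives (1, -1, 3, -1).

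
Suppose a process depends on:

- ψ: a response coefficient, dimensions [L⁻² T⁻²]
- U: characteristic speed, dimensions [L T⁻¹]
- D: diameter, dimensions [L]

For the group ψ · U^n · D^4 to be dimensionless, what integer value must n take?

-2

Balance the L exponent: (1)·n from U, plus (-2) + 4·(1) = 2 from the rest, must sum to zero.
n + 2 = 0, so n = -2.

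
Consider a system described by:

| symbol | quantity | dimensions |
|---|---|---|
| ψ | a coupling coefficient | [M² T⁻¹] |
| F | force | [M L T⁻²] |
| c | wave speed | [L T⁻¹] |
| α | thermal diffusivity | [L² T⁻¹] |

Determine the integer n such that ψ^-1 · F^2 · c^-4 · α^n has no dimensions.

1

Balance the L exponent: (2)·n from α, plus −(0) + 2·(1) − 4·(1) = -2 from the rest, must sum to zero.
2n − 2 = 0, so n = 1.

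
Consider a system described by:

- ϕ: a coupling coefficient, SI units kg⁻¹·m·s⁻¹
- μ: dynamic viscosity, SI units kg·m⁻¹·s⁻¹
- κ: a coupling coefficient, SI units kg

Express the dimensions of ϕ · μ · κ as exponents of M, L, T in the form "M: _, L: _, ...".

Collect each base-dimension exponent across the product:
  M: (-1) + (1) + (1) = 1
  L: (1) + (-1) + (0) = 0
  T: (-1) + (-1) + (0) = -2
So the dimensions are [M T⁻²].

M: 1, L: 0, T: -2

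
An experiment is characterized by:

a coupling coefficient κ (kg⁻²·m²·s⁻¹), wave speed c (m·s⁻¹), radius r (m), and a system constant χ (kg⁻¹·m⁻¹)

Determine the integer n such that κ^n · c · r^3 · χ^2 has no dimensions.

Balance the M exponent: (-2)·n from κ, plus (0) + 3·(0) + 2·(-1) = -2 from the rest, must sum to zero.
-2n − 2 = 0, so n = -1.

-1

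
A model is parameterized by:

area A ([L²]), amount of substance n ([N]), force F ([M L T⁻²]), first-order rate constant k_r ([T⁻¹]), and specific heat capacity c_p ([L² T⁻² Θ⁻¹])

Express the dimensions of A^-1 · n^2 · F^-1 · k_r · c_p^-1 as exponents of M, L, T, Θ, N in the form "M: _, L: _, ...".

Collect each base-dimension exponent across the product:
  M: −(0) + 2·(0) − (1) + (0) − (0) = -1
  L: −(2) + 2·(0) − (1) + (0) − (2) = -5
  T: −(0) + 2·(0) − (-2) + (-1) − (-2) = 3
  Θ: −(0) + 2·(0) − (0) + (0) − (-1) = 1
  N: −(0) + 2·(1) − (0) + (0) − (0) = 2
So the dimensions are [M⁻¹ L⁻⁵ T³ Θ N²].

M: -1, L: -5, T: 3, Θ: 1, N: 2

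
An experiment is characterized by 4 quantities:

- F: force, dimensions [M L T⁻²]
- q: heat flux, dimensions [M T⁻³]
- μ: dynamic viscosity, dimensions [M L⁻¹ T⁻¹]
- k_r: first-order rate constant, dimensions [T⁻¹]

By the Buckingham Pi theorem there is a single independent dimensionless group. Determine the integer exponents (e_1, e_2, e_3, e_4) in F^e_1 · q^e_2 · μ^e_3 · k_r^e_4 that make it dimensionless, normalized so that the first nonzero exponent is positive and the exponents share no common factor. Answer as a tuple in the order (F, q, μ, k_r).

M: e_1·(1) + e_2·(1) + e_3·(1) + e_4·(0) = 0
L: e_1·(1) + e_2·(0) + e_3·(-1) + e_4·(0) = 0
T: e_1·(-2) + e_2·(-3) + e_3·(-1) + e_4·(-1) = 0
Solving this homogeneous linear system for the smallest-integer solution (first nonzero entry positive) gives (1, -2, 1, 3).

(1, -2, 1, 3)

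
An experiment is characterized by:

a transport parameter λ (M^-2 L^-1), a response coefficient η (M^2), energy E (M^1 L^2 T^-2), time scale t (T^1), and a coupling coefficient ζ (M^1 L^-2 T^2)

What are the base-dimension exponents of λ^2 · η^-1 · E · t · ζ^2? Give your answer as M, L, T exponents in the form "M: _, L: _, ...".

M: -3, L: -4, T: 3

Collect each base-dimension exponent across the product:
  M: 2·(-2) − (2) + (1) + (0) + 2·(1) = -3
  L: 2·(-1) − (0) + (2) + (0) + 2·(-2) = -4
  T: 2·(0) − (0) + (-2) + (1) + 2·(2) = 3
So the dimensions are [M⁻³ L⁻⁴ T³].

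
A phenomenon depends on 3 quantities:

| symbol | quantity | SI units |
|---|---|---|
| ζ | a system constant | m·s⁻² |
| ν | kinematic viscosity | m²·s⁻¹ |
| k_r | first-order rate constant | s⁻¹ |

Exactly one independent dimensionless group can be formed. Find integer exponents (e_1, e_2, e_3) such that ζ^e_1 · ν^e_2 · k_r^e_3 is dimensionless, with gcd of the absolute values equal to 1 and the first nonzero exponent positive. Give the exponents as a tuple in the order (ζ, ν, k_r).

L: e_1·(1) + e_2·(2) + e_3·(0) = 0
T: e_1·(-2) + e_2·(-1) + e_3·(-1) = 0
Solving this homogeneous linear system for the smallest-integer solution (first nonzero entry positive) gives (2, -1, -3).

(2, -1, -3)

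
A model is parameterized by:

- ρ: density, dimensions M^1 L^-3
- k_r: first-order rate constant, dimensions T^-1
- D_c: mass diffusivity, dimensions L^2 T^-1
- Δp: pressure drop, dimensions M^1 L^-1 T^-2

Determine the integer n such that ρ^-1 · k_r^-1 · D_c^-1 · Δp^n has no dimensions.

Balance the M exponent: (1)·n from Δp, plus −(1) − (0) − (0) = -1 from the rest, must sum to zero.
n − 1 = 0, so n = 1.

1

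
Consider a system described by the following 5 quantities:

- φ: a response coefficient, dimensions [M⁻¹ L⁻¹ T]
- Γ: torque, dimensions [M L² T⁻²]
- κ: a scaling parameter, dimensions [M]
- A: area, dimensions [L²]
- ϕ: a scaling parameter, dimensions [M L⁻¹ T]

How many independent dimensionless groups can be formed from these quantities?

There are 5 variables and 3 base dimensions (M, L, T).
The dimension matrix has rank 3.
Independent dimensionless groups: 5 − 3 = 2.

2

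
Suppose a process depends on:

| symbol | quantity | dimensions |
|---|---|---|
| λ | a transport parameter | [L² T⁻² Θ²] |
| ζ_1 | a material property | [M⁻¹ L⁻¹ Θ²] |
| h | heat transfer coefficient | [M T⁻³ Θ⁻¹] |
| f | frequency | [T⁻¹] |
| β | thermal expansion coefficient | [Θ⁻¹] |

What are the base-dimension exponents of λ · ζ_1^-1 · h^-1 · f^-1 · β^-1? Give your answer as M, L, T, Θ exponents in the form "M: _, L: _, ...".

M: 0, L: 3, T: 2, Θ: 2

Collect each base-dimension exponent across the product:
  M: (0) − (-1) − (1) − (0) − (0) = 0
  L: (2) − (-1) − (0) − (0) − (0) = 3
  T: (-2) − (0) − (-3) − (-1) − (0) = 2
  Θ: (2) − (2) − (-1) − (0) − (-1) = 2
So the dimensions are [L³ T² Θ²].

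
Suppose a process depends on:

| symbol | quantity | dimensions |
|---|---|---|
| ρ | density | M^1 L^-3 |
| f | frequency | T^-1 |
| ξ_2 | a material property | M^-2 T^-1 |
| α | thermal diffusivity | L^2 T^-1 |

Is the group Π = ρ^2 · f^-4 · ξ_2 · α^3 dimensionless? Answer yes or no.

yes

Sum the exponent of each base dimension across the product:
  M: 2·[ρ]_M − 4·[f]_M + [ξ_2]_M + 3·[α]_M = 2·(1) − 4·(0) + (-2) + 3·(0) = 0
  L: 2·[ρ]_L − 4·[f]_L + [ξ_2]_L + 3·[α]_L = 2·(-3) − 4·(0) + (0) + 3·(2) = 0
  T: 2·[ρ]_T − 4·[f]_T + [ξ_2]_T + 3·[α]_T = 2·(0) − 4·(-1) + (-1) + 3·(-1) = 0
All base exponents vanish — dimensionless.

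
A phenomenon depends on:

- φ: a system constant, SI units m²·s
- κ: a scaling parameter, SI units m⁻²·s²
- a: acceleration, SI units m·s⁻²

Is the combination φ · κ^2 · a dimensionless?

no

Sum the exponent of each base dimension across the product:
  L: [φ]_L + 2·[κ]_L + [a]_L = (2) + 2·(-2) + (1) = -1
  T: [φ]_T + 2·[κ]_T + [a]_T = (1) + 2·(2) + (-2) = 3
Net dimensions [L⁻¹ T³] ≠ [1] — not dimensionless.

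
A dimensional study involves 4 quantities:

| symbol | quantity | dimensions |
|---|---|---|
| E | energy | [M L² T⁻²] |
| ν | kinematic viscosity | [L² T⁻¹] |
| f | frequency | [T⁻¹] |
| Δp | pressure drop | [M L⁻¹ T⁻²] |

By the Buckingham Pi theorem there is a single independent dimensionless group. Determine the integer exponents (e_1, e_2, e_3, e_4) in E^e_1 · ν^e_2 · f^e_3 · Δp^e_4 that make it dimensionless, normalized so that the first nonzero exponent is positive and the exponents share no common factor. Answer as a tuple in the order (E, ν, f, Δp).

(2, -3, 3, -2)

M: e_1·(1) + e_2·(0) + e_3·(0) + e_4·(1) = 0
L: e_1·(2) + e_2·(2) + e_3·(0) + e_4·(-1) = 0
T: e_1·(-2) + e_2·(-1) + e_3·(-1) + e_4·(-2) = 0
Solving this homogeneous linear system for the smallest-integer solution (first nonzero entry positive) gives (2, -3, 3, -2).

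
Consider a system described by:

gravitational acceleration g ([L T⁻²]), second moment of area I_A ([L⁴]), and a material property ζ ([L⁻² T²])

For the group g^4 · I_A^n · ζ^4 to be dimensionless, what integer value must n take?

1

Balance the L exponent: (4)·n from I_A, plus 4·(1) + 4·(-2) = -4 from the rest, must sum to zero.
4n − 4 = 0, so n = 1.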